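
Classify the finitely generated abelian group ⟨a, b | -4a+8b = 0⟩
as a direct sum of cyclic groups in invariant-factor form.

Answer: M ≅ ℤ^1 ⊕ ℤ/4

Derivation:
rank_ℚ(R)=1; free=2−1=1
SNF(R) diag = [4] → torsion [4]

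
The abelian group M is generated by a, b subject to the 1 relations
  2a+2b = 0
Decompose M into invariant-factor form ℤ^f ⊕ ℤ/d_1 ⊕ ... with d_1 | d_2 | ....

rank_ℚ(R)=1; free=2−1=1
SNF(R) diag = [2] → torsion [2]

Answer: M ≅ ℤ^1 ⊕ ℤ/2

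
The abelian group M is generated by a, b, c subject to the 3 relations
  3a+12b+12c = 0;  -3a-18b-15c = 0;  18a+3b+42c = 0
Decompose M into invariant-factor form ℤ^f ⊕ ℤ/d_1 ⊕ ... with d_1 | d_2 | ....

rank_ℚ(R)=3; free=3−3=0
SNF(R) diag = [3, 3, 9] → torsion [3, 3, 9]

Answer: M ≅ ℤ/3 ⊕ ℤ/3 ⊕ ℤ/9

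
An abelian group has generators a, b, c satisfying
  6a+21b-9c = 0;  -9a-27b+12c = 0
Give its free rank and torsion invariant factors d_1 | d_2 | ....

Answer: M ≅ ℤ^1 ⊕ ℤ/3 ⊕ ℤ/3

Derivation:
rank_ℚ(R)=2; free=3−2=1
SNF(R) diag = [3, 3] → torsion [3, 3]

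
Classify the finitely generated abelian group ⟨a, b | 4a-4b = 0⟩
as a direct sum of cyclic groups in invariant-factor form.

Answer: M ≅ ℤ^1 ⊕ ℤ/4

Derivation:
rank_ℚ(R)=1; free=2−1=1
SNF(R) diag = [4] → torsion [4]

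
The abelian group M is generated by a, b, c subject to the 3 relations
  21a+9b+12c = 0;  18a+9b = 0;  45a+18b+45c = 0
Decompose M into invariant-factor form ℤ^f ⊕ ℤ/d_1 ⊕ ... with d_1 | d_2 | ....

Answer: M ≅ ℤ/3 ⊕ ℤ/9 ⊕ ℤ/9

Derivation:
rank_ℚ(R)=3; free=3−3=0
SNF(R) diag = [3, 9, 9] → torsion [3, 9, 9]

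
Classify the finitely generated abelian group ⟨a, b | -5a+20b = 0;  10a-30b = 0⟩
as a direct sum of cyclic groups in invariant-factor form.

Answer: M ≅ ℤ/5 ⊕ ℤ/10

Derivation:
rank_ℚ(R)=2; free=2−2=0
SNF(R) diag = [5, 10] → torsion [5, 10]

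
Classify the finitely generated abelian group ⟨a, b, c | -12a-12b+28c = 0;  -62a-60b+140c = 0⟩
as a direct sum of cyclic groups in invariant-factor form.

Answer: M ≅ ℤ^1 ⊕ ℤ/2 ⊕ ℤ/4

Derivation:
rank_ℚ(R)=2; free=3−2=1
SNF(R) diag = [2, 4] → torsion [2, 4]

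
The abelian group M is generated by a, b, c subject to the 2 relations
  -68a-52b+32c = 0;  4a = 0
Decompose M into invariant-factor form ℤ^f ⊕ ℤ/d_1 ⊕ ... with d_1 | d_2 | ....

rank_ℚ(R)=2; free=3−2=1
SNF(R) diag = [4, 4] → torsion [4, 4]

Answer: M ≅ ℤ^1 ⊕ ℤ/4 ⊕ ℤ/4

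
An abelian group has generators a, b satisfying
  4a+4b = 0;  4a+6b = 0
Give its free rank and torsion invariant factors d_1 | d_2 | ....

rank_ℚ(R)=2; free=2−2=0
SNF(R) diag = [2, 4] → torsion [2, 4]

Answer: M ≅ ℤ/2 ⊕ ℤ/4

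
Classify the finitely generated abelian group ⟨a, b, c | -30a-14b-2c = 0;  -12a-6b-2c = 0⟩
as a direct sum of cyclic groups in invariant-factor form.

rank_ℚ(R)=2; free=3−2=1
SNF(R) diag = [2, 2] → torsion [2, 2]

Answer: M ≅ ℤ^1 ⊕ ℤ/2 ⊕ ℤ/2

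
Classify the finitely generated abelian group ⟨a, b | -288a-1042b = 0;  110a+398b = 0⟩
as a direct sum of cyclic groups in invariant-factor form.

Answer: M ≅ ℤ/2 ⊕ ℤ/2

Derivation:
rank_ℚ(R)=2; free=2−2=0
SNF(R) diag = [2, 2] → torsion [2, 2]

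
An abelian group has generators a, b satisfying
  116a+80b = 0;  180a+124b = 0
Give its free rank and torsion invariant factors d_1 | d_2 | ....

Answer: M ≅ ℤ/4 ⊕ ℤ/4

Derivation:
rank_ℚ(R)=2; free=2−2=0
SNF(R) diag = [4, 4] → torsion [4, 4]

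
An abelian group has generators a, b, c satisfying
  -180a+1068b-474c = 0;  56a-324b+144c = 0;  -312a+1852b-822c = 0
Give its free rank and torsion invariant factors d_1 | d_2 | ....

Answer: M ≅ ℤ/2 ⊕ ℤ/4 ⊕ ℤ/12

Derivation:
rank_ℚ(R)=3; free=3−3=0
SNF(R) diag = [2, 4, 12] → torsion [2, 4, 12]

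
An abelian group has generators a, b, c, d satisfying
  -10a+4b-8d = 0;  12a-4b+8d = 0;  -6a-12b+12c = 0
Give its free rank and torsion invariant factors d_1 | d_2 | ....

rank_ℚ(R)=3; free=4−3=1
SNF(R) diag = [2, 4, 12] → torsion [2, 4, 12]

Answer: M ≅ ℤ^1 ⊕ ℤ/2 ⊕ ℤ/4 ⊕ ℤ/12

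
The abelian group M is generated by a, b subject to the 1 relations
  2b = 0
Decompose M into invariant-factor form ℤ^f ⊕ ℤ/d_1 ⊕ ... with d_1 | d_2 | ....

rank_ℚ(R)=1; free=2−1=1
SNF(R) diag = [2] → torsion [2]

Answer: M ≅ ℤ^1 ⊕ ℤ/2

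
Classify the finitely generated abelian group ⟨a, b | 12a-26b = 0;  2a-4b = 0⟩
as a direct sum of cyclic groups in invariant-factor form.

Answer: M ≅ ℤ/2 ⊕ ℤ/2

Derivation:
rank_ℚ(R)=2; free=2−2=0
SNF(R) diag = [2, 2] → torsion [2, 2]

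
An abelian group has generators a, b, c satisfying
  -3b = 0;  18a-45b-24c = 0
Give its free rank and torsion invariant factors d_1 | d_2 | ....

Answer: M ≅ ℤ^1 ⊕ ℤ/3 ⊕ ℤ/6

Derivation:
rank_ℚ(R)=2; free=3−2=1
SNF(R) diag = [3, 6] → torsion [3, 6]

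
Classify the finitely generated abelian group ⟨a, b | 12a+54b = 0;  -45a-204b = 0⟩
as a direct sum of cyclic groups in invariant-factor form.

Answer: M ≅ ℤ/3 ⊕ ℤ/6

Derivation:
rank_ℚ(R)=2; free=2−2=0
SNF(R) diag = [3, 6] → torsion [3, 6]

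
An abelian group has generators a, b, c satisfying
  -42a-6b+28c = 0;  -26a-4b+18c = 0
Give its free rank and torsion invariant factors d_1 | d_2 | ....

rank_ℚ(R)=2; free=3−2=1
SNF(R) diag = [2, 2] → torsion [2, 2]

Answer: M ≅ ℤ^1 ⊕ ℤ/2 ⊕ ℤ/2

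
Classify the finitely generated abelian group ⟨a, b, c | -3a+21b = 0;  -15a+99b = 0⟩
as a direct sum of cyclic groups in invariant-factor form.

rank_ℚ(R)=2; free=3−2=1
SNF(R) diag = [3, 6] → torsion [3, 6]

Answer: M ≅ ℤ^1 ⊕ ℤ/3 ⊕ ℤ/6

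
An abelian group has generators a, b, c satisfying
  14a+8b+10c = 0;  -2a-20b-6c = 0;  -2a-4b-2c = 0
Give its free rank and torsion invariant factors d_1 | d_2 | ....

Answer: M ≅ ℤ/2 ⊕ ℤ/4 ⊕ ℤ/4

Derivation:
rank_ℚ(R)=3; free=3−3=0
SNF(R) diag = [2, 4, 4] → torsion [2, 4, 4]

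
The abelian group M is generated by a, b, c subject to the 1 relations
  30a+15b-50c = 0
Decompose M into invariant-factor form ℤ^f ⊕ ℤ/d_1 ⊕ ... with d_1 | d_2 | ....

rank_ℚ(R)=1; free=3−1=2
SNF(R) diag = [5] → torsion [5]

Answer: M ≅ ℤ^2 ⊕ ℤ/5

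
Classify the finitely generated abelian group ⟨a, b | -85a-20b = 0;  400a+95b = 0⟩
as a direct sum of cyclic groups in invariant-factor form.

Answer: M ≅ ℤ/5 ⊕ ℤ/15

Derivation:
rank_ℚ(R)=2; free=2−2=0
SNF(R) diag = [5, 15] → torsion [5, 15]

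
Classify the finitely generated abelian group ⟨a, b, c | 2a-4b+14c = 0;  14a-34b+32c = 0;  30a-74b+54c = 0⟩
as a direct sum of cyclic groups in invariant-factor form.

Answer: M ≅ ℤ/2 ⊕ ℤ/2 ⊕ ℤ/6

Derivation:
rank_ℚ(R)=3; free=3−3=0
SNF(R) diag = [2, 2, 6] → torsion [2, 2, 6]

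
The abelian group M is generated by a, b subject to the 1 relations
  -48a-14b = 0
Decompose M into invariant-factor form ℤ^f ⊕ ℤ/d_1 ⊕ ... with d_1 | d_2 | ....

rank_ℚ(R)=1; free=2−1=1
SNF(R) diag = [2] → torsion [2]

Answer: M ≅ ℤ^1 ⊕ ℤ/2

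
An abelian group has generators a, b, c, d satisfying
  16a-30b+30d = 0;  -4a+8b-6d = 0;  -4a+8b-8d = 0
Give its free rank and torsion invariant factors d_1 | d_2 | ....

Answer: M ≅ ℤ^1 ⊕ ℤ/2 ⊕ ℤ/2 ⊕ ℤ/4

Derivation:
rank_ℚ(R)=3; free=4−3=1
SNF(R) diag = [2, 2, 4] → torsion [2, 2, 4]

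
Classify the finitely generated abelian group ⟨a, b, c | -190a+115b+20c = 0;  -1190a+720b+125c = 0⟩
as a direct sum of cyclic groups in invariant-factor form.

rank_ℚ(R)=2; free=3−2=1
SNF(R) diag = [5, 5] → torsion [5, 5]

Answer: M ≅ ℤ^1 ⊕ ℤ/5 ⊕ ℤ/5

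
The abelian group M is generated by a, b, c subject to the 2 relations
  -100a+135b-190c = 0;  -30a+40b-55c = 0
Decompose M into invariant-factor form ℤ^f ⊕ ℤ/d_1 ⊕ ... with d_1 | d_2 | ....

Answer: M ≅ ℤ^1 ⊕ ℤ/5 ⊕ ℤ/5

Derivation:
rank_ℚ(R)=2; free=3−2=1
SNF(R) diag = [5, 5] → torsion [5, 5]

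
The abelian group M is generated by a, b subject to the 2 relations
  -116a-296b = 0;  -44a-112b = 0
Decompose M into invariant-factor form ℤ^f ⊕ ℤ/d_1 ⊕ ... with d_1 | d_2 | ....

Answer: M ≅ ℤ/4 ⊕ ℤ/8

Derivation:
rank_ℚ(R)=2; free=2−2=0
SNF(R) diag = [4, 8] → torsion [4, 8]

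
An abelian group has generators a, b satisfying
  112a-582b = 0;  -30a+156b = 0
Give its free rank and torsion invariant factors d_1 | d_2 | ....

rank_ℚ(R)=2; free=2−2=0
SNF(R) diag = [2, 6] → torsion [2, 6]

Answer: M ≅ ℤ/2 ⊕ ℤ/6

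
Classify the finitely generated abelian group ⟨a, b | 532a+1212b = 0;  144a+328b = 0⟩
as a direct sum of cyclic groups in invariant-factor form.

Answer: M ≅ ℤ/4 ⊕ ℤ/8

Derivation:
rank_ℚ(R)=2; free=2−2=0
SNF(R) diag = [4, 8] → torsion [4, 8]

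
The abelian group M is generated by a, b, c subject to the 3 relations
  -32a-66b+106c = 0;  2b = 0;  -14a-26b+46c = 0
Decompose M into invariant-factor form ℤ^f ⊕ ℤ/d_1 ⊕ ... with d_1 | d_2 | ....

rank_ℚ(R)=3; free=3−3=0
SNF(R) diag = [2, 2, 6] → torsion [2, 2, 6]

Answer: M ≅ ℤ/2 ⊕ ℤ/2 ⊕ ℤ/6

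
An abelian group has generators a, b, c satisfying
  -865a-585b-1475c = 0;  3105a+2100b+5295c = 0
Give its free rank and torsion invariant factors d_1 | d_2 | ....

Answer: M ≅ ℤ^1 ⊕ ℤ/5 ⊕ ℤ/15

Derivation:
rank_ℚ(R)=2; free=3−2=1
SNF(R) diag = [5, 15] → torsion [5, 15]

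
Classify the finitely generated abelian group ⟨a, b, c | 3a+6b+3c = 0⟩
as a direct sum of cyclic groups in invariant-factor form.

rank_ℚ(R)=1; free=3−1=2
SNF(R) diag = [3] → torsion [3]

Answer: M ≅ ℤ^2 ⊕ ℤ/3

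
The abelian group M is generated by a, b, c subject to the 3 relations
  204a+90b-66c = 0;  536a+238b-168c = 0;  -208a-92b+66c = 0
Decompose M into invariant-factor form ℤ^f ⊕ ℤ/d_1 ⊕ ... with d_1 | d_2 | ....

Answer: M ≅ ℤ/2 ⊕ ℤ/6 ⊕ ℤ/12

Derivation:
rank_ℚ(R)=3; free=3−3=0
SNF(R) diag = [2, 6, 12] → torsion [2, 6, 12]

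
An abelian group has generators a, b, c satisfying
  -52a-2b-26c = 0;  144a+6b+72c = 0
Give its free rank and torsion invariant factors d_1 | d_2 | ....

Answer: M ≅ ℤ^1 ⊕ ℤ/2 ⊕ ℤ/6

Derivation:
rank_ℚ(R)=2; free=3−2=1
SNF(R) diag = [2, 6] → torsion [2, 6]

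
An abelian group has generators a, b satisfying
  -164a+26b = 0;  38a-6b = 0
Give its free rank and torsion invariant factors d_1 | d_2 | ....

rank_ℚ(R)=2; free=2−2=0
SNF(R) diag = [2, 2] → torsion [2, 2]

Answer: M ≅ ℤ/2 ⊕ ℤ/2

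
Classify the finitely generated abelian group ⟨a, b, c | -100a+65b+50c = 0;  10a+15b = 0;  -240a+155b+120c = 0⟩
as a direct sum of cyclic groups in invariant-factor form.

Answer: M ≅ ℤ/5 ⊕ ℤ/10 ⊕ ℤ/10

Derivation:
rank_ℚ(R)=3; free=3−3=0
SNF(R) diag = [5, 10, 10] → torsion [5, 10, 10]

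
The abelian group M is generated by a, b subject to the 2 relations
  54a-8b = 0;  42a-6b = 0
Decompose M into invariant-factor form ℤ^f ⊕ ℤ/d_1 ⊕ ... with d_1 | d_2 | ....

rank_ℚ(R)=2; free=2−2=0
SNF(R) diag = [2, 6] → torsion [2, 6]

Answer: M ≅ ℤ/2 ⊕ ℤ/6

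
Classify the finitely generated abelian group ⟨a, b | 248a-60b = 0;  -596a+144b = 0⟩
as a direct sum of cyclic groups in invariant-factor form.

Answer: M ≅ ℤ/4 ⊕ ℤ/12

Derivation:
rank_ℚ(R)=2; free=2−2=0
SNF(R) diag = [4, 12] → torsion [4, 12]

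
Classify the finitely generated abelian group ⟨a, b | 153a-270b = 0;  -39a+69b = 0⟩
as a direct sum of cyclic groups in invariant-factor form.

Answer: M ≅ ℤ/3 ⊕ ℤ/9

Derivation:
rank_ℚ(R)=2; free=2−2=0
SNF(R) diag = [3, 9] → torsion [3, 9]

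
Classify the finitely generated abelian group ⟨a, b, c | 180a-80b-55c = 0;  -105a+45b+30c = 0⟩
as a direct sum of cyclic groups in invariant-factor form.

Answer: M ≅ ℤ^1 ⊕ ℤ/5 ⊕ ℤ/15

Derivation:
rank_ℚ(R)=2; free=3−2=1
SNF(R) diag = [5, 15] → torsion [5, 15]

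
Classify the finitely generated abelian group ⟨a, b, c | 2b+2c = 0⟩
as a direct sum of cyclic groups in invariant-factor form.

rank_ℚ(R)=1; free=3−1=2
SNF(R) diag = [2] → torsion [2]

Answer: M ≅ ℤ^2 ⊕ ℤ/2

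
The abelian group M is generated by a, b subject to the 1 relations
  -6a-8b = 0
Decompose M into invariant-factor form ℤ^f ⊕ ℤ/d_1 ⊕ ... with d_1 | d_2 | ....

Answer: M ≅ ℤ^1 ⊕ ℤ/2

Derivation:
rank_ℚ(R)=1; free=2−1=1
SNF(R) diag = [2] → torsion [2]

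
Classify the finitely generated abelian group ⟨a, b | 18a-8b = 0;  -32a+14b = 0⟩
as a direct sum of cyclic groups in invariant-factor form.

rank_ℚ(R)=2; free=2−2=0
SNF(R) diag = [2, 2] → torsion [2, 2]

Answer: M ≅ ℤ/2 ⊕ ℤ/2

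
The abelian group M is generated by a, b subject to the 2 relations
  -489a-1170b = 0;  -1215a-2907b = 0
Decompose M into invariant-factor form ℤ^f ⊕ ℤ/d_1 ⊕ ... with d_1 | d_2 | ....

rank_ℚ(R)=2; free=2−2=0
SNF(R) diag = [3, 9] → torsion [3, 9]

Answer: M ≅ ℤ/3 ⊕ ℤ/9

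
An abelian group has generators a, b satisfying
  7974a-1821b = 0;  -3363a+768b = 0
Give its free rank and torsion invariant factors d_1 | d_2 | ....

Answer: M ≅ ℤ/3 ⊕ ℤ/3

Derivation:
rank_ℚ(R)=2; free=2−2=0
SNF(R) diag = [3, 3] → torsion [3, 3]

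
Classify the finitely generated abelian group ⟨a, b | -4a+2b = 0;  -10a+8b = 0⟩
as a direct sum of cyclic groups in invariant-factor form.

Answer: M ≅ ℤ/2 ⊕ ℤ/6

Derivation:
rank_ℚ(R)=2; free=2−2=0
SNF(R) diag = [2, 6] → torsion [2, 6]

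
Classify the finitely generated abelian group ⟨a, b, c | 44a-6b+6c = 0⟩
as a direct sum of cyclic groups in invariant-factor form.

rank_ℚ(R)=1; free=3−1=2
SNF(R) diag = [2] → torsion [2]

Answer: M ≅ ℤ^2 ⊕ ℤ/2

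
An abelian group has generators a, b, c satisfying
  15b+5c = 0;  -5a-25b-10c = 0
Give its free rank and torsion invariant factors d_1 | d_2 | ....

Answer: M ≅ ℤ^1 ⊕ ℤ/5 ⊕ ℤ/5

Derivation:
rank_ℚ(R)=2; free=3−2=1
SNF(R) diag = [5, 5] → torsion [5, 5]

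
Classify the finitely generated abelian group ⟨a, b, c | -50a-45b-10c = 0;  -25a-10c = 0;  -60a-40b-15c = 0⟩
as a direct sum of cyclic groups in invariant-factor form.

Answer: M ≅ ℤ/5 ⊕ ℤ/5 ⊕ ℤ/5

Derivation:
rank_ℚ(R)=3; free=3−3=0
SNF(R) diag = [5, 5, 5] → torsion [5, 5, 5]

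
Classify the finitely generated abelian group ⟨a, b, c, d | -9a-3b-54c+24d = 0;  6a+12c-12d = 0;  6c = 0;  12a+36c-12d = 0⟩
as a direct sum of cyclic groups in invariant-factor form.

Answer: M ≅ ℤ/3 ⊕ ℤ/6 ⊕ ℤ/6 ⊕ ℤ/12

Derivation:
rank_ℚ(R)=4; free=4−4=0
SNF(R) diag = [3, 6, 6, 12] → torsion [3, 6, 6, 12]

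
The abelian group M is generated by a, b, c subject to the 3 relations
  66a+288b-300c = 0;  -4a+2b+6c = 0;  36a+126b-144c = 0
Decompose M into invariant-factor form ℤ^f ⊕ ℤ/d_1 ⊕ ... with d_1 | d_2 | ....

Answer: M ≅ ℤ/2 ⊕ ℤ/6 ⊕ ℤ/18

Derivation:
rank_ℚ(R)=3; free=3−3=0
SNF(R) diag = [2, 6, 18] → torsion [2, 6, 18]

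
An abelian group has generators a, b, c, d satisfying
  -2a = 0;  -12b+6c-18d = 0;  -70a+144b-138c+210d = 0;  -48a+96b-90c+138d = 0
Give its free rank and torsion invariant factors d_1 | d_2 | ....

rank_ℚ(R)=4; free=4−4=0
SNF(R) diag = [2, 6, 12, 24] → torsion [2, 6, 12, 24]

Answer: M ≅ ℤ/2 ⊕ ℤ/6 ⊕ ℤ/12 ⊕ ℤ/24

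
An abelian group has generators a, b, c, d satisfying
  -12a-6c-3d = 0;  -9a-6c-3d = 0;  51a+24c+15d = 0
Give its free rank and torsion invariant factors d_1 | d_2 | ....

rank_ℚ(R)=3; free=4−3=1
SNF(R) diag = [3, 3, 6] → torsion [3, 3, 6]

Answer: M ≅ ℤ^1 ⊕ ℤ/3 ⊕ ℤ/3 ⊕ ℤ/6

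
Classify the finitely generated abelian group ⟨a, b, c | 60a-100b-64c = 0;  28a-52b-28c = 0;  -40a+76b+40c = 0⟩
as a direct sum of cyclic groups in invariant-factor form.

rank_ℚ(R)=3; free=3−3=0
SNF(R) diag = [4, 4, 12] → torsion [4, 4, 12]

Answer: M ≅ ℤ/4 ⊕ ℤ/4 ⊕ ℤ/12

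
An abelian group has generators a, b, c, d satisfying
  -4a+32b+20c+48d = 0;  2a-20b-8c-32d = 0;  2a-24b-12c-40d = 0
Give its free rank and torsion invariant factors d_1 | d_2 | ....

rank_ℚ(R)=3; free=4−3=1
SNF(R) diag = [2, 4, 12] → torsion [2, 4, 12]

Answer: M ≅ ℤ^1 ⊕ ℤ/2 ⊕ ℤ/4 ⊕ ℤ/12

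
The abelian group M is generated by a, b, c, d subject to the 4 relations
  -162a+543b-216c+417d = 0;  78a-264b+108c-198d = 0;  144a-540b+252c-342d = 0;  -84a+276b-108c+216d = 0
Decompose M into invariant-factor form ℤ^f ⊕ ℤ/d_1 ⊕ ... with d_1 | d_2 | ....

Answer: M ≅ ℤ/3 ⊕ ℤ/6 ⊕ ℤ/18 ⊕ ℤ/36

Derivation:
rank_ℚ(R)=4; free=4−4=0
SNF(R) diag = [3, 6, 18, 36] → torsion [3, 6, 18, 36]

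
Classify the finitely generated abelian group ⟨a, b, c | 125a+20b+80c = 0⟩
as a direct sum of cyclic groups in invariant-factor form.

rank_ℚ(R)=1; free=3−1=2
SNF(R) diag = [5] → torsion [5]

Answer: M ≅ ℤ^2 ⊕ ℤ/5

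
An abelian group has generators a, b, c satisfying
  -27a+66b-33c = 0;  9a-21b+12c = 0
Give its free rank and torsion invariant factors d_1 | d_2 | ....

rank_ℚ(R)=2; free=3−2=1
SNF(R) diag = [3, 3] → torsion [3, 3]

Answer: M ≅ ℤ^1 ⊕ ℤ/3 ⊕ ℤ/3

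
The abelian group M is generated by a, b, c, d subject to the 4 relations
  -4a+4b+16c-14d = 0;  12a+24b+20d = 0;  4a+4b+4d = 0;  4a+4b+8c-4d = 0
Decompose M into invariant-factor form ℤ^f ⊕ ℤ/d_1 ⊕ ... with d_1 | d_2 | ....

Answer: M ≅ ℤ/2 ⊕ ℤ/4 ⊕ ℤ/4 ⊕ ℤ/8

Derivation:
rank_ℚ(R)=4; free=4−4=0
SNF(R) diag = [2, 4, 4, 8] → torsion [2, 4, 4, 8]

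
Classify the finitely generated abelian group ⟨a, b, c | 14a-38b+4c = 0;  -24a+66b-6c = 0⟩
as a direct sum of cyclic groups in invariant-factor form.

rank_ℚ(R)=2; free=3−2=1
SNF(R) diag = [2, 6] → torsion [2, 6]

Answer: M ≅ ℤ^1 ⊕ ℤ/2 ⊕ ℤ/6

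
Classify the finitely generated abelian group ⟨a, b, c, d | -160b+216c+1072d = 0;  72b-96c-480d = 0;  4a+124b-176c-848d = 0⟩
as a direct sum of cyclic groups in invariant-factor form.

rank_ℚ(R)=3; free=4−3=1
SNF(R) diag = [4, 8, 24] → torsion [4, 8, 24]

Answer: M ≅ ℤ^1 ⊕ ℤ/4 ⊕ ℤ/8 ⊕ ℤ/24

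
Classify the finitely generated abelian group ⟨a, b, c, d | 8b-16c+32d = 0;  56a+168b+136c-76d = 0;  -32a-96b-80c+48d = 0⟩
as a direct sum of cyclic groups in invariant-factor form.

rank_ℚ(R)=3; free=4−3=1
SNF(R) diag = [4, 8, 16] → torsion [4, 8, 16]

Answer: M ≅ ℤ^1 ⊕ ℤ/4 ⊕ ℤ/8 ⊕ ℤ/16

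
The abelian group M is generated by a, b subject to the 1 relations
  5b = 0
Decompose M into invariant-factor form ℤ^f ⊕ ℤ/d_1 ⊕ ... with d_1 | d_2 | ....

Answer: M ≅ ℤ^1 ⊕ ℤ/5

Derivation:
rank_ℚ(R)=1; free=2−1=1
SNF(R) diag = [5] → torsion [5]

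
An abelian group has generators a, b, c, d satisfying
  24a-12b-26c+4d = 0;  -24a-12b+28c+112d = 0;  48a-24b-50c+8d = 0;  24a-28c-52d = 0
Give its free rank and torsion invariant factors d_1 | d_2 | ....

Answer: M ≅ ℤ/2 ⊕ ℤ/4 ⊕ ℤ/12 ⊕ ℤ/24

Derivation:
rank_ℚ(R)=4; free=4−4=0
SNF(R) diag = [2, 4, 12, 24] → torsion [2, 4, 12, 24]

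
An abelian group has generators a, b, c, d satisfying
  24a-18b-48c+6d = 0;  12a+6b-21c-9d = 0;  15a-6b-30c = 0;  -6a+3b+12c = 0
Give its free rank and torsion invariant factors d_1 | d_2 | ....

rank_ℚ(R)=4; free=4−4=0
SNF(R) diag = [3, 3, 3, 6] → torsion [3, 3, 3, 6]

Answer: M ≅ ℤ/3 ⊕ ℤ/3 ⊕ ℤ/3 ⊕ ℤ/6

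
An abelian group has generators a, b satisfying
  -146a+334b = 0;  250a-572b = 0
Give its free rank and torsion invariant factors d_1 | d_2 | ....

rank_ℚ(R)=2; free=2−2=0
SNF(R) diag = [2, 6] → torsion [2, 6]

Answer: M ≅ ℤ/2 ⊕ ℤ/6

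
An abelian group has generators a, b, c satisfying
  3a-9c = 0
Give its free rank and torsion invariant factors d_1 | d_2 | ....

rank_ℚ(R)=1; free=3−1=2
SNF(R) diag = [3] → torsion [3]

Answer: M ≅ ℤ^2 ⊕ ℤ/3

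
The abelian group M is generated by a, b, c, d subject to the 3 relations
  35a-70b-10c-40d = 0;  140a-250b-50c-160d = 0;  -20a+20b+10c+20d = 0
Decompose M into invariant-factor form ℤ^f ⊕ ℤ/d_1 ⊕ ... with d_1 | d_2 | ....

rank_ℚ(R)=3; free=4−3=1
SNF(R) diag = [5, 10, 10] → torsion [5, 10, 10]

Answer: M ≅ ℤ^1 ⊕ ℤ/5 ⊕ ℤ/10 ⊕ ℤ/10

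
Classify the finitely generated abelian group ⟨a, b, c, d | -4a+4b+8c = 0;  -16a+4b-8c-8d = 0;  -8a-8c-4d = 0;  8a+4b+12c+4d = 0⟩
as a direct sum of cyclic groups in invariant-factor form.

Answer: M ≅ ℤ/4 ⊕ ℤ/4 ⊕ ℤ/4 ⊕ ℤ/4

Derivation:
rank_ℚ(R)=4; free=4−4=0
SNF(R) diag = [4, 4, 4, 4] → torsion [4, 4, 4, 4]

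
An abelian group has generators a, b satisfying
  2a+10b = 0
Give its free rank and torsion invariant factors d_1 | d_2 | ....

Answer: M ≅ ℤ^1 ⊕ ℤ/2

Derivation:
rank_ℚ(R)=1; free=2−1=1
SNF(R) diag = [2] → torsion [2]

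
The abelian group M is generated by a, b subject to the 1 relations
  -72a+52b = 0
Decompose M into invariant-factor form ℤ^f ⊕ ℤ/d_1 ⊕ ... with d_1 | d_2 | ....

rank_ℚ(R)=1; free=2−1=1
SNF(R) diag = [4] → torsion [4]

Answer: M ≅ ℤ^1 ⊕ ℤ/4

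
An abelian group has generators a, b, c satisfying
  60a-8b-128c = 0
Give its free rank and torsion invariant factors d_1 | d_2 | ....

Answer: M ≅ ℤ^2 ⊕ ℤ/4

Derivation:
rank_ℚ(R)=1; free=3−1=2
SNF(R) diag = [4] → torsion [4]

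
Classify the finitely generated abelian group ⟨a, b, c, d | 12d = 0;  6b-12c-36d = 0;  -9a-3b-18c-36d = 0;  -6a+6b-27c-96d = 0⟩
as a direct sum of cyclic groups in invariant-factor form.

rank_ℚ(R)=4; free=4−4=0
SNF(R) diag = [3, 3, 6, 12] → torsion [3, 3, 6, 12]

Answer: M ≅ ℤ/3 ⊕ ℤ/3 ⊕ ℤ/6 ⊕ ℤ/12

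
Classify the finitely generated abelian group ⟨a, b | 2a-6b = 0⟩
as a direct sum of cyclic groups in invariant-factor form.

rank_ℚ(R)=1; free=2−1=1
SNF(R) diag = [2] → torsion [2]

Answer: M ≅ ℤ^1 ⊕ ℤ/2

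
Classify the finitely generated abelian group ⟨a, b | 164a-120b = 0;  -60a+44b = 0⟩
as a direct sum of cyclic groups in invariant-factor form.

Answer: M ≅ ℤ/4 ⊕ ℤ/4

Derivation:
rank_ℚ(R)=2; free=2−2=0
SNF(R) diag = [4, 4] → torsion [4, 4]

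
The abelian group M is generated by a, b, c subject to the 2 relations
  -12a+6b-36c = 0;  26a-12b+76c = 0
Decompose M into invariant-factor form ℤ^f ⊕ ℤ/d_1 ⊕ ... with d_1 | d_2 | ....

rank_ℚ(R)=2; free=3−2=1
SNF(R) diag = [2, 6] → torsion [2, 6]

Answer: M ≅ ℤ^1 ⊕ ℤ/2 ⊕ ℤ/6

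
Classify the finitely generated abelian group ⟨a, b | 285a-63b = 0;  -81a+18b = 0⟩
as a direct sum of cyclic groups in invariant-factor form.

rank_ℚ(R)=2; free=2−2=0
SNF(R) diag = [3, 9] → torsion [3, 9]

Answer: M ≅ ℤ/3 ⊕ ℤ/9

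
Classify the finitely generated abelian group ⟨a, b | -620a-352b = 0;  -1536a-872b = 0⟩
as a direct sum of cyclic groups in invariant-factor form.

Answer: M ≅ ℤ/4 ⊕ ℤ/8

Derivation:
rank_ℚ(R)=2; free=2−2=0
SNF(R) diag = [4, 8] → torsion [4, 8]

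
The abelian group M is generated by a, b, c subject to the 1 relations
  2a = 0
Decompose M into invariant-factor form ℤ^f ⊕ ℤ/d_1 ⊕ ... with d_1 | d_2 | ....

Answer: M ≅ ℤ^2 ⊕ ℤ/2

Derivation:
rank_ℚ(R)=1; free=3−1=2
SNF(R) diag = [2] → torsion [2]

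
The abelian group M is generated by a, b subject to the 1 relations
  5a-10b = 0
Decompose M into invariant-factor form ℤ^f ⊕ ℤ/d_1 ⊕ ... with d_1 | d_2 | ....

rank_ℚ(R)=1; free=2−1=1
SNF(R) diag = [5] → torsion [5]

Answer: M ≅ ℤ^1 ⊕ ℤ/5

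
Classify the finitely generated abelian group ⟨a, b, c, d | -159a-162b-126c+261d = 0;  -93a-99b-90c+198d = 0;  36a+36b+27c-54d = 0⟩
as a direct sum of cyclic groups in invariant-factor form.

rank_ℚ(R)=3; free=4−3=1
SNF(R) diag = [3, 9, 27] → torsion [3, 9, 27]

Answer: M ≅ ℤ^1 ⊕ ℤ/3 ⊕ ℤ/9 ⊕ ℤ/27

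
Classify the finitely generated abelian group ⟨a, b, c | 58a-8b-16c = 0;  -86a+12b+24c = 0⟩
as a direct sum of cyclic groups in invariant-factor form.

Answer: M ≅ ℤ^1 ⊕ ℤ/2 ⊕ ℤ/4

Derivation:
rank_ℚ(R)=2; free=3−2=1
SNF(R) diag = [2, 4] → torsion [2, 4]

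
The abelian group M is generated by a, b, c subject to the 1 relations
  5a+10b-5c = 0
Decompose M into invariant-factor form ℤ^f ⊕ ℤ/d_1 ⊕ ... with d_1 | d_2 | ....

Answer: M ≅ ℤ^2 ⊕ ℤ/5

Derivation:
rank_ℚ(R)=1; free=3−1=2
SNF(R) diag = [5] → torsion [5]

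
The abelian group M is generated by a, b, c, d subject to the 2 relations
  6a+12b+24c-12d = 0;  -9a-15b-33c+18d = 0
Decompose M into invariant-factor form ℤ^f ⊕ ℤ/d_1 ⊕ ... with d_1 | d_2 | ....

rank_ℚ(R)=2; free=4−2=2
SNF(R) diag = [3, 6] → torsion [3, 6]

Answer: M ≅ ℤ^2 ⊕ ℤ/3 ⊕ ℤ/6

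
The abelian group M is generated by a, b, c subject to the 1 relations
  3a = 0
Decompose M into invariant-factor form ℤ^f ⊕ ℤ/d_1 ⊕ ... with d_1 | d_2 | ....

Answer: M ≅ ℤ^2 ⊕ ℤ/3

Derivation:
rank_ℚ(R)=1; free=3−1=2
SNF(R) diag = [3] → torsion [3]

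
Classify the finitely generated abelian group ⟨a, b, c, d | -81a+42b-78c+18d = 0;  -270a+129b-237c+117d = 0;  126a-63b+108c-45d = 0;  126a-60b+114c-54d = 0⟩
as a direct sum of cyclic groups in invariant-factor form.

rank_ℚ(R)=4; free=4−4=0
SNF(R) diag = [3, 9, 9, 18] → torsion [3, 9, 9, 18]

Answer: M ≅ ℤ/3 ⊕ ℤ/9 ⊕ ℤ/9 ⊕ ℤ/18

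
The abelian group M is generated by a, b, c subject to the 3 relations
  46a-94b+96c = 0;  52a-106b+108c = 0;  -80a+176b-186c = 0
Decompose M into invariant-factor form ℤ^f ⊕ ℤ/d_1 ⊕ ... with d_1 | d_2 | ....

Answer: M ≅ ℤ/2 ⊕ ℤ/6 ⊕ ℤ/6

Derivation:
rank_ℚ(R)=3; free=3−3=0
SNF(R) diag = [2, 6, 6] → torsion [2, 6, 6]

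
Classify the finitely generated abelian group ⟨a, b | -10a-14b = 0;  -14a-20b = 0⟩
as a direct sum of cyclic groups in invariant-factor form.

rank_ℚ(R)=2; free=2−2=0
SNF(R) diag = [2, 2] → torsion [2, 2]

Answer: M ≅ ℤ/2 ⊕ ℤ/2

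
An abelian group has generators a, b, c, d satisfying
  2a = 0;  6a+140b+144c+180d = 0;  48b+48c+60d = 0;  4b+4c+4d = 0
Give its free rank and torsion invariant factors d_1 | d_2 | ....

Answer: M ≅ ℤ/2 ⊕ ℤ/4 ⊕ ℤ/4 ⊕ ℤ/12

Derivation:
rank_ℚ(R)=4; free=4−4=0
SNF(R) diag = [2, 4, 4, 12] → torsion [2, 4, 4, 12]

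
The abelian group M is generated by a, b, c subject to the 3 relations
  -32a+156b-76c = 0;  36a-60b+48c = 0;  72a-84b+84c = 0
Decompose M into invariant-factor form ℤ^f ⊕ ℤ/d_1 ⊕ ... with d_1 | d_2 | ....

rank_ℚ(R)=3; free=3−3=0
SNF(R) diag = [4, 12, 24] → torsion [4, 12, 24]

Answer: M ≅ ℤ/4 ⊕ ℤ/12 ⊕ ℤ/24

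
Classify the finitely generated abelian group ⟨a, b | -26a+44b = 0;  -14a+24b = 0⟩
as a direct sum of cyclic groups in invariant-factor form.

rank_ℚ(R)=2; free=2−2=0
SNF(R) diag = [2, 4] → torsion [2, 4]

Answer: M ≅ ℤ/2 ⊕ ℤ/4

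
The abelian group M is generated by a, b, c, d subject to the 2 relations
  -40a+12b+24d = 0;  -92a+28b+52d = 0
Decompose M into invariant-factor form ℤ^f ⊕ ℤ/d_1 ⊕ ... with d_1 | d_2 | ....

Answer: M ≅ ℤ^2 ⊕ ℤ/4 ⊕ ℤ/4

Derivation:
rank_ℚ(R)=2; free=4−2=2
SNF(R) diag = [4, 4] → torsion [4, 4]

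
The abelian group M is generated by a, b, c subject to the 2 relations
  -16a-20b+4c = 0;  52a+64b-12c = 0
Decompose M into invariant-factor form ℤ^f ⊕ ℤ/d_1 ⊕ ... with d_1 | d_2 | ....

Answer: M ≅ ℤ^1 ⊕ ℤ/4 ⊕ ℤ/4

Derivation:
rank_ℚ(R)=2; free=3−2=1
SNF(R) diag = [4, 4] → torsion [4, 4]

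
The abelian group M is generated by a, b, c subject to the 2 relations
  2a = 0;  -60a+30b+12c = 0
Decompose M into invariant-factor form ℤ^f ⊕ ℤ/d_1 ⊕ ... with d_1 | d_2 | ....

Answer: M ≅ ℤ^1 ⊕ ℤ/2 ⊕ ℤ/6

Derivation:
rank_ℚ(R)=2; free=3−2=1
SNF(R) diag = [2, 6] → torsion [2, 6]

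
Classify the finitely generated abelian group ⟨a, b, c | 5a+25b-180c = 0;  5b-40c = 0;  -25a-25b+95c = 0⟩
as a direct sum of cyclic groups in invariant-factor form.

rank_ℚ(R)=3; free=3−3=0
SNF(R) diag = [5, 5, 5] → torsion [5, 5, 5]

Answer: M ≅ ℤ/5 ⊕ ℤ/5 ⊕ ℤ/5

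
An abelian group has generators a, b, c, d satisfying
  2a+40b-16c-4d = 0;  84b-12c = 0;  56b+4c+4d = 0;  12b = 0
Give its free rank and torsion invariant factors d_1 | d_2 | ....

rank_ℚ(R)=4; free=4−4=0
SNF(R) diag = [2, 4, 12, 12] → torsion [2, 4, 12, 12]

Answer: M ≅ ℤ/2 ⊕ ℤ/4 ⊕ ℤ/12 ⊕ ℤ/12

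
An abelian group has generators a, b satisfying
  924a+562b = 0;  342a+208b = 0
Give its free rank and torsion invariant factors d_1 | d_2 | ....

rank_ℚ(R)=2; free=2−2=0
SNF(R) diag = [2, 6] → torsion [2, 6]

Answer: M ≅ ℤ/2 ⊕ ℤ/6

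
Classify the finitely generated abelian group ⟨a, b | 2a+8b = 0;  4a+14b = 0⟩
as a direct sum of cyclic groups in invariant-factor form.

rank_ℚ(R)=2; free=2−2=0
SNF(R) diag = [2, 2] → torsion [2, 2]

Answer: M ≅ ℤ/2 ⊕ ℤ/2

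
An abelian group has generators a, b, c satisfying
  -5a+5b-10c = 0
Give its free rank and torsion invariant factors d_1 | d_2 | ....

Answer: M ≅ ℤ^2 ⊕ ℤ/5

Derivation:
rank_ℚ(R)=1; free=3−1=2
SNF(R) diag = [5] → torsion [5]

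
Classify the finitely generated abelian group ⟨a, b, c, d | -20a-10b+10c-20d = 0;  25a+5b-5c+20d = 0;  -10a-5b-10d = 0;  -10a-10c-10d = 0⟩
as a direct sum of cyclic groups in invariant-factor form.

Answer: M ≅ ℤ/5 ⊕ ℤ/5 ⊕ ℤ/10 ⊕ ℤ/10

Derivation:
rank_ℚ(R)=4; free=4−4=0
SNF(R) diag = [5, 5, 10, 10] → torsion [5, 5, 10, 10]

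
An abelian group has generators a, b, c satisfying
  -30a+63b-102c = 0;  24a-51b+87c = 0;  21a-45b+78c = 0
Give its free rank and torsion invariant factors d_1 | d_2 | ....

Answer: M ≅ ℤ/3 ⊕ ℤ/3 ⊕ ℤ/3

Derivation:
rank_ℚ(R)=3; free=3−3=0
SNF(R) diag = [3, 3, 3] → torsion [3, 3, 3]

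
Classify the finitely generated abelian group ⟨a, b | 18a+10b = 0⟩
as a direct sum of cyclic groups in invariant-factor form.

Answer: M ≅ ℤ^1 ⊕ ℤ/2

Derivation:
rank_ℚ(R)=1; free=2−1=1
SNF(R) diag = [2] → torsion [2]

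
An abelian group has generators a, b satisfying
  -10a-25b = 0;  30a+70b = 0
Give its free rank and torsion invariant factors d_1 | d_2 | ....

rank_ℚ(R)=2; free=2−2=0
SNF(R) diag = [5, 10] → torsion [5, 10]

Answer: M ≅ ℤ/5 ⊕ ℤ/10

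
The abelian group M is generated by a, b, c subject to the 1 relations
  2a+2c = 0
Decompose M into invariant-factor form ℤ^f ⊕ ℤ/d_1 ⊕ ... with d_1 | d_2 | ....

rank_ℚ(R)=1; free=3−1=2
SNF(R) diag = [2] → torsion [2]

Answer: M ≅ ℤ^2 ⊕ ℤ/2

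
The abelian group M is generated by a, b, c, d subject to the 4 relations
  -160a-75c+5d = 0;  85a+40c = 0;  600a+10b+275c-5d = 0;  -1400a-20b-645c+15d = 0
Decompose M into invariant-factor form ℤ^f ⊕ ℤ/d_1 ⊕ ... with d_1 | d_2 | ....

Answer: M ≅ ℤ/5 ⊕ ℤ/5 ⊕ ℤ/10 ⊕ ℤ/20

Derivation:
rank_ℚ(R)=4; free=4−4=0
SNF(R) diag = [5, 5, 10, 20] → torsion [5, 5, 10, 20]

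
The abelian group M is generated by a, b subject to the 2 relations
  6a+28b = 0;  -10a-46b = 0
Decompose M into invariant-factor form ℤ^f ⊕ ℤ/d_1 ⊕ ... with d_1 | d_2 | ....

Answer: M ≅ ℤ/2 ⊕ ℤ/2

Derivation:
rank_ℚ(R)=2; free=2−2=0
SNF(R) diag = [2, 2] → torsion [2, 2]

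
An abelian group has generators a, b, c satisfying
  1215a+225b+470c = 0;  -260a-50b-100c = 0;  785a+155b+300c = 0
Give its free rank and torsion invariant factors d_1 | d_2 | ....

Answer: M ≅ ℤ/5 ⊕ ℤ/10 ⊕ ℤ/30

Derivation:
rank_ℚ(R)=3; free=3−3=0
SNF(R) diag = [5, 10, 30] → torsion [5, 10, 30]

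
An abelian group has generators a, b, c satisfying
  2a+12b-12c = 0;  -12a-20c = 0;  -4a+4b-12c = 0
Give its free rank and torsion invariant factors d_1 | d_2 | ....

Answer: M ≅ ℤ/2 ⊕ ℤ/4 ⊕ ℤ/4

Derivation:
rank_ℚ(R)=3; free=3−3=0
SNF(R) diag = [2, 4, 4] → torsion [2, 4, 4]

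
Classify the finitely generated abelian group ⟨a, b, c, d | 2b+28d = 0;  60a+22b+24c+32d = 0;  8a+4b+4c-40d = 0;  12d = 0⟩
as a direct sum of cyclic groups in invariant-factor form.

rank_ℚ(R)=4; free=4−4=0
SNF(R) diag = [2, 4, 12, 12] → torsion [2, 4, 12, 12]

Answer: M ≅ ℤ/2 ⊕ ℤ/4 ⊕ ℤ/12 ⊕ ℤ/12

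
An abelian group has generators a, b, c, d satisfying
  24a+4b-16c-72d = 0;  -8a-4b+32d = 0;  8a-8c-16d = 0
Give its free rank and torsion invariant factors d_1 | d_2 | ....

Answer: M ≅ ℤ^1 ⊕ ℤ/4 ⊕ ℤ/8 ⊕ ℤ/8

Derivation:
rank_ℚ(R)=3; free=4−3=1
SNF(R) diag = [4, 8, 8] → torsion [4, 8, 8]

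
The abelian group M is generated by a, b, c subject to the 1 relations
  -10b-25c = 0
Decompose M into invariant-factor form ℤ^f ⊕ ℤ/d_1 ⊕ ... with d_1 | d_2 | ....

Answer: M ≅ ℤ^2 ⊕ ℤ/5

Derivation:
rank_ℚ(R)=1; free=3−1=2
SNF(R) diag = [5] → torsion [5]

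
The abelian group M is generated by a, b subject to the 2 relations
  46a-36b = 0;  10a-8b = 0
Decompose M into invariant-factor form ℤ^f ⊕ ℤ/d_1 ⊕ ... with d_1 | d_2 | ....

rank_ℚ(R)=2; free=2−2=0
SNF(R) diag = [2, 4] → torsion [2, 4]

Answer: M ≅ ℤ/2 ⊕ ℤ/4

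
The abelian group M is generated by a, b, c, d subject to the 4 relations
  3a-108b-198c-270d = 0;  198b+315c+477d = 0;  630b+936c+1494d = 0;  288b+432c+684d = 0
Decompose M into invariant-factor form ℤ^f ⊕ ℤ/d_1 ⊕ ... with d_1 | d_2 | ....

rank_ℚ(R)=4; free=4−4=0
SNF(R) diag = [3, 9, 18, 36] → torsion [3, 9, 18, 36]

Answer: M ≅ ℤ/3 ⊕ ℤ/9 ⊕ ℤ/18 ⊕ ℤ/36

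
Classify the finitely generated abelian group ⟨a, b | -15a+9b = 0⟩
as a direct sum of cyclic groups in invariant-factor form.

Answer: M ≅ ℤ^1 ⊕ ℤ/3

Derivation:
rank_ℚ(R)=1; free=2−1=1
SNF(R) diag = [3] → torsion [3]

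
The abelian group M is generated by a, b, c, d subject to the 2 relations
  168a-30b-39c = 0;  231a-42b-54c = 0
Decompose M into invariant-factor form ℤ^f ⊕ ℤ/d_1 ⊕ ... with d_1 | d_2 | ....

Answer: M ≅ ℤ^2 ⊕ ℤ/3 ⊕ ℤ/3

Derivation:
rank_ℚ(R)=2; free=4−2=2
SNF(R) diag = [3, 3] → torsion [3, 3]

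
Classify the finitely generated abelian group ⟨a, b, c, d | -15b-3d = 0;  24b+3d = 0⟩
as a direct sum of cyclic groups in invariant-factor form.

rank_ℚ(R)=2; free=4−2=2
SNF(R) diag = [3, 9] → torsion [3, 9]

Answer: M ≅ ℤ^2 ⊕ ℤ/3 ⊕ ℤ/9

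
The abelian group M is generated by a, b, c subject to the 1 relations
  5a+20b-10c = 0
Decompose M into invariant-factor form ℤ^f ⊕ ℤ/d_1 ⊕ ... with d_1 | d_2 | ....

rank_ℚ(R)=1; free=3−1=2
SNF(R) diag = [5] → torsion [5]

Answer: M ≅ ℤ^2 ⊕ ℤ/5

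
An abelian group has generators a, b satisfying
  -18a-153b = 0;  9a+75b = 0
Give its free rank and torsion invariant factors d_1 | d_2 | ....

rank_ℚ(R)=2; free=2−2=0
SNF(R) diag = [3, 9] → torsion [3, 9]

Answer: M ≅ ℤ/3 ⊕ ℤ/9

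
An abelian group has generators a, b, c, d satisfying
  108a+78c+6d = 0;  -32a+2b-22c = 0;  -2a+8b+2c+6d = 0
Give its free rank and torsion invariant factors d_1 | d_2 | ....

rank_ℚ(R)=3; free=4−3=1
SNF(R) diag = [2, 6, 6] → torsion [2, 6, 6]

Answer: M ≅ ℤ^1 ⊕ ℤ/2 ⊕ ℤ/6 ⊕ ℤ/6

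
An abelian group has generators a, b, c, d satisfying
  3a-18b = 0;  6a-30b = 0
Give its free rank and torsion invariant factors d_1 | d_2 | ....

Answer: M ≅ ℤ^2 ⊕ ℤ/3 ⊕ ℤ/6

Derivation:
rank_ℚ(R)=2; free=4−2=2
SNF(R) diag = [3, 6] → torsion [3, 6]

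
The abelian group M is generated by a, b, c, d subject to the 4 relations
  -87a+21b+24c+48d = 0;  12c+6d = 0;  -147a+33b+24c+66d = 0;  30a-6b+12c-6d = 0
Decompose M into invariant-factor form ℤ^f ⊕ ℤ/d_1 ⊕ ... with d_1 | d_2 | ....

Answer: M ≅ ℤ/3 ⊕ ℤ/6 ⊕ ℤ/12 ⊕ ℤ/36

Derivation:
rank_ℚ(R)=4; free=4−4=0
SNF(R) diag = [3, 6, 12, 36] → torsion [3, 6, 12, 36]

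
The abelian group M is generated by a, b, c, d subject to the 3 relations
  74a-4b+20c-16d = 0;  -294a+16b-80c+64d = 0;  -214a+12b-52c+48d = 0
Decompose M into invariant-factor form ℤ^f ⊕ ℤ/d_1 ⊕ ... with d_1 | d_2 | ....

Answer: M ≅ ℤ^1 ⊕ ℤ/2 ⊕ ℤ/4 ⊕ ℤ/8

Derivation:
rank_ℚ(R)=3; free=4−3=1
SNF(R) diag = [2, 4, 8] → torsion [2, 4, 8]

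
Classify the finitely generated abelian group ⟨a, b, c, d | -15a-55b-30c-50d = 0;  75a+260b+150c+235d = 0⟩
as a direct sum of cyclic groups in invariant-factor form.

Answer: M ≅ ℤ^2 ⊕ ℤ/5 ⊕ ℤ/15

Derivation:
rank_ℚ(R)=2; free=4−2=2
SNF(R) diag = [5, 15] → torsion [5, 15]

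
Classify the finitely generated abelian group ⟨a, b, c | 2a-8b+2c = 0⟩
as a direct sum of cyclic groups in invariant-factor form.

rank_ℚ(R)=1; free=3−1=2
SNF(R) diag = [2] → torsion [2]

Answer: M ≅ ℤ^2 ⊕ ℤ/2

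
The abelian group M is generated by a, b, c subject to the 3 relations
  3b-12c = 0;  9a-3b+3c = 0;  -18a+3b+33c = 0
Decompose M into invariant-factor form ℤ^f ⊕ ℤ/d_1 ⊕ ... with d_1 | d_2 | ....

rank_ℚ(R)=3; free=3−3=0
SNF(R) diag = [3, 9, 27] → torsion [3, 9, 27]

Answer: M ≅ ℤ/3 ⊕ ℤ/9 ⊕ ℤ/27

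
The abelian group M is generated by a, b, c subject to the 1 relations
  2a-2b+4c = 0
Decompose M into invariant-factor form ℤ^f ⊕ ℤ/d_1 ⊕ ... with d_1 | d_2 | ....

rank_ℚ(R)=1; free=3−1=2
SNF(R) diag = [2] → torsion [2]

Answer: M ≅ ℤ^2 ⊕ ℤ/2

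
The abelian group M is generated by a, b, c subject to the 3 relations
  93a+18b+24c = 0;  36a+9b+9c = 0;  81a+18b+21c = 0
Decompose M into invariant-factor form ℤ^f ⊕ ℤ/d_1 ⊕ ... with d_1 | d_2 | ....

Answer: M ≅ ℤ/3 ⊕ ℤ/3 ⊕ ℤ/9

Derivation:
rank_ℚ(R)=3; free=3−3=0
SNF(R) diag = [3, 3, 9] → torsion [3, 3, 9]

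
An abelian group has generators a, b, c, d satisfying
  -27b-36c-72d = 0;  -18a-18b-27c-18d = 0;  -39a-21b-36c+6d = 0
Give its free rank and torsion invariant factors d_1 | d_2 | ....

rank_ℚ(R)=3; free=4−3=1
SNF(R) diag = [3, 9, 27] → torsion [3, 9, 27]

Answer: M ≅ ℤ^1 ⊕ ℤ/3 ⊕ ℤ/9 ⊕ ℤ/27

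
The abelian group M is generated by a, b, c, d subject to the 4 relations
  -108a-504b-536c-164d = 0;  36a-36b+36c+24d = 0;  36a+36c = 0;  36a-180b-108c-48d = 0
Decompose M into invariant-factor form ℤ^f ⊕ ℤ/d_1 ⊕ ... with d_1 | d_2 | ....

rank_ℚ(R)=4; free=4−4=0
SNF(R) diag = [4, 12, 36, 72] → torsion [4, 12, 36, 72]

Answer: M ≅ ℤ/4 ⊕ ℤ/12 ⊕ ℤ/36 ⊕ ℤ/72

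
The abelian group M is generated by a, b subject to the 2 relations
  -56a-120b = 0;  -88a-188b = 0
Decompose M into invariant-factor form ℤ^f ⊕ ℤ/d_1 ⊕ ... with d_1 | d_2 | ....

rank_ℚ(R)=2; free=2−2=0
SNF(R) diag = [4, 8] → torsion [4, 8]

Answer: M ≅ ℤ/4 ⊕ ℤ/8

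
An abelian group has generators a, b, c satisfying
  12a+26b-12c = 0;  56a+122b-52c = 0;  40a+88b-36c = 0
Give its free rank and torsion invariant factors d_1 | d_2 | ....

rank_ℚ(R)=3; free=3−3=0
SNF(R) diag = [2, 4, 4] → torsion [2, 4, 4]

Answer: M ≅ ℤ/2 ⊕ ℤ/4 ⊕ ℤ/4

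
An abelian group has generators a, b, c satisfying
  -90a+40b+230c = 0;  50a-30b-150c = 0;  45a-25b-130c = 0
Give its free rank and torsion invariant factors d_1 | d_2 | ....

Answer: M ≅ ℤ/5 ⊕ ℤ/10 ⊕ ℤ/10

Derivation:
rank_ℚ(R)=3; free=3−3=0
SNF(R) diag = [5, 10, 10] → torsion [5, 10, 10]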